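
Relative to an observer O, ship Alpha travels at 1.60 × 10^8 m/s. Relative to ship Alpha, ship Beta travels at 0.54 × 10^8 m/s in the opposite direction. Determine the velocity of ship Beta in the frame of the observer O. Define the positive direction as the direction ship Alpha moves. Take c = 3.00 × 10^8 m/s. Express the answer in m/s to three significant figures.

+1.17 × 10^8 m/s

In units of c (dividing by 3.00 × 10^8 m/s): v = 0.533, u' = -0.180.
u = (u' + v)/(1 + u'v/c²):
u = (-0.180 + 0.533) / (1 + (-0.180)·0.533) = 0.3533/0.9040 = 0.3909
Converting back: u = 0.3909 × 3.00 × 10^8 m/s.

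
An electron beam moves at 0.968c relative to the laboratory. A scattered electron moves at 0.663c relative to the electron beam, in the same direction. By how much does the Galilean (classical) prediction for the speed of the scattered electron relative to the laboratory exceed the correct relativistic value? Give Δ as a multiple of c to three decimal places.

Galilean: u_cl = 0.663 + 0.968 = 1.6310.
Relativistic: u_rel = (0.663 + 0.968) / (1 + 0.663·0.968) = 1.6310/1.6418 = 0.9934.
Δ = 1.6310 − 0.9934 = 0.6376.
(The classical prediction exceeds c; the relativistic result does not.)

Δ = 0.638c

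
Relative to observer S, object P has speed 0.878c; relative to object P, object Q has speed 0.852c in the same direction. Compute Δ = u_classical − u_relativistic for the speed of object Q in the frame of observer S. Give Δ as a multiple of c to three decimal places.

Galilean: u_cl = 0.852 + 0.878 = 1.7300.
Relativistic: u_rel = (0.852 + 0.878) / (1 + 0.852·0.878) = 1.7300/1.7481 = 0.9897.
Δ = 1.7300 − 0.9897 = 0.7403.
(The classical prediction exceeds c; the relativistic result does not.)

Δ = 0.740c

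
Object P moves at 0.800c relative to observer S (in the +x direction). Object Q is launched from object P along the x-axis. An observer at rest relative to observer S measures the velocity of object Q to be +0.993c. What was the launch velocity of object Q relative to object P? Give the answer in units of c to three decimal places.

Invert the composition law: u' = (u − v)/(1 − uv/c²).
u' = (0.993 − 0.800) / (1 − (0.993)(0.800)) = 0.1930/0.2056 = 0.9387.

+0.939c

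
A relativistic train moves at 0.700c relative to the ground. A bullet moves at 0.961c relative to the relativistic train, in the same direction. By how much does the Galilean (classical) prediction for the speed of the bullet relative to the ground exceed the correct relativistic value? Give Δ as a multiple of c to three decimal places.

Δ = 0.668c

Galilean: u_cl = 0.961 + 0.700 = 1.6610.
Relativistic: u_rel = (0.961 + 0.700) / (1 + 0.961·0.700) = 1.6610/1.6727 = 0.9930.
Δ = 1.6610 − 0.9930 = 0.6680.
(The classical prediction exceeds c; the relativistic result does not.)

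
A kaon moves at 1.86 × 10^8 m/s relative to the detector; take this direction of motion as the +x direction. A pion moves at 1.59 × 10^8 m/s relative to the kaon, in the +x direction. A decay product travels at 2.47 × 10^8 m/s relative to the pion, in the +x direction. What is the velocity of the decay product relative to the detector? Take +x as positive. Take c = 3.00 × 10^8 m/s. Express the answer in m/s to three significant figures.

Apply u = (u' + v)/(1 + u'v/c²) successively, working outward toward the detector.
(Dividing each given speed by c = 3.00 × 10^8 m/s to work in units of c.)
Start: velocity of the kaon relative to the detector = 0.6200c.
Compose with the pion (u' = 0.530 in the kaon frame): u_1 = (0.530 + 0.620) / (1 + 0.530·0.620) = 1.1500/1.3286 = 0.8656.
Compose with the decay product (u' = 0.823 in the pion frame): u_2 = (0.823 + 0.866) / (1 + 0.823·0.866) = 1.6889/1.7127 = 0.9861.
So u = 0.9861 × 3.00 × 10^8 m/s.

2.96 × 10^8 m/s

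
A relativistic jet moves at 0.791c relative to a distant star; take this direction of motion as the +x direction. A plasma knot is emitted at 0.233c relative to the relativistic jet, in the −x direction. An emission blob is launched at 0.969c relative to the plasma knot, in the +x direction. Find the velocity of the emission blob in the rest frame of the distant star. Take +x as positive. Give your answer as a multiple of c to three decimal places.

+0.994c

Apply u = (u' + v)/(1 + u'v/c²) successively, working outward toward the distant star.
Start: velocity of the relativistic jet relative to the distant star = 0.7910c.
Compose with the plasma knot (u' = -0.233 in the relativistic jet frame): u_1 = (-0.233 + 0.791) / (1 + (-0.233)·0.791) = 0.5580/0.8157 = 0.6841.
Compose with the emission blob (u' = 0.969 in the plasma knot frame): u_2 = (0.969 + 0.684) / (1 + 0.969·0.684) = 1.6531/1.6629 = 0.9941.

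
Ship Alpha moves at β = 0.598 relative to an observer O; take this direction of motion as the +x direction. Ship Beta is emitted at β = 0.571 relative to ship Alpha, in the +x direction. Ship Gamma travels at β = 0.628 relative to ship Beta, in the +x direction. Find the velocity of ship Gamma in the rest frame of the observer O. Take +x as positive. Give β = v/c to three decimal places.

Apply u = (u' + v)/(1 + u'v/c²) successively, working outward toward the observer O.
Start: velocity of ship Alpha relative to the observer O = 0.5980c.
Compose with ship Beta (u' = 0.571 in ship Alpha frame): u_1 = (0.571 + 0.598) / (1 + 0.571·0.598) = 1.1690/1.3415 = 0.8714.
Compose with ship Gamma (u' = 0.628 in ship Beta frame): u_2 = (0.628 + 0.871) / (1 + 0.628·0.871) = 1.4994/1.5473 = 0.9691.

β = 0.969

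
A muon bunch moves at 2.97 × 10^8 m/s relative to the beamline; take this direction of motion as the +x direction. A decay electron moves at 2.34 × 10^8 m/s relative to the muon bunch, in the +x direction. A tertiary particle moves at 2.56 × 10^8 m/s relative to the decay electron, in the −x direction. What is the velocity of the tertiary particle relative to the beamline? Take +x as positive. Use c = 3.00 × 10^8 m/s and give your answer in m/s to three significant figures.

Apply u = (u' + v)/(1 + u'v/c²) successively, working outward toward the beamline.
(Dividing each given speed by c = 3.00 × 10^8 m/s to work in units of c.)
Start: velocity of the muon bunch relative to the beamline = 0.9900c.
Compose with the decay electron (u' = 0.780 in the muon bunch frame): u_1 = (0.780 + 0.990) / (1 + 0.780·0.990) = 1.7700/1.7722 = 0.9988.
Compose with the tertiary particle (u' = -0.853 in the decay electron frame): u_2 = (-0.853 + 0.999) / (1 + (-0.853)·0.999) = 0.1454/0.1477 = 0.9844.
So u = 0.9844 × 3.00 × 10^8 m/s.

+2.95 × 10^8 m/s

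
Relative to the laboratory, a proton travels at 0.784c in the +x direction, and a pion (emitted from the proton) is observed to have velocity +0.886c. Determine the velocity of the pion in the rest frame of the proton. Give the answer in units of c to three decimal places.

+0.334c

Invert the composition law: u' = (u − v)/(1 − uv/c²).
u' = (0.886 − 0.784) / (1 − (0.886)(0.784)) = 0.1020/0.3054 = 0.3340.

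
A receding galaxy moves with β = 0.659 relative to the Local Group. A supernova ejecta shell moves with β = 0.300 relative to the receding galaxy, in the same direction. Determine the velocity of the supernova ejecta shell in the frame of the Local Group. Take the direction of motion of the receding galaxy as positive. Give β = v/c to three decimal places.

β = 0.801

With v = 0.659 and u' = 0.300 (in units of c),
u = (u' + v)/(1 + u'v/c²):
u = (0.300 + 0.659) / (1 + 0.300·0.659) = 0.9590/1.1977 = 0.8007
(Galilean addition would give +0.959c.)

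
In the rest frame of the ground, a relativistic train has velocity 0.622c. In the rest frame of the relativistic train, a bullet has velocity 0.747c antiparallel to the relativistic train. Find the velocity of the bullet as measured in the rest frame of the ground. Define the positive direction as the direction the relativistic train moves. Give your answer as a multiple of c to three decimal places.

-0.233c

With v = 0.622 and u' = -0.747 (in units of c),
u = (u' + v)/(1 + u'v/c²):
u = (-0.747 + 0.622) / (1 + (-0.747)·0.622) = -0.1250/0.5354 = -0.2335
(Galilean addition would give -0.125c.)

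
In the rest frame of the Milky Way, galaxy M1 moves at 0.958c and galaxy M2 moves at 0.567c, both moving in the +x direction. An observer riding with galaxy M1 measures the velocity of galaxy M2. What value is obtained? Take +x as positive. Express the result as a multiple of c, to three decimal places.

-0.856c

β_A = 0.958, β_B = 0.567.
Transform to A's frame with the inverse velocity-addition law: u' = (u − v)/(1 − uv/c²), taking u = β_B and v = β_A.
u' = (0.567 − 0.958) / (1 − (0.958)(0.567)) = -0.3910/0.4568 = -0.8559.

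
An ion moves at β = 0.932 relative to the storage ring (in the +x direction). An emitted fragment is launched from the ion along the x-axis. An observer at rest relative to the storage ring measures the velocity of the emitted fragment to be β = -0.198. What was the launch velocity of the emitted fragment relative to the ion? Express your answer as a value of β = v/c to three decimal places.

Invert the composition law: u' = (u − v)/(1 − uv/c²).
u' = (-0.198 − 0.932) / (1 − (-0.198)(0.932)) = -1.1300/1.1845 = -0.9540.

β = -0.954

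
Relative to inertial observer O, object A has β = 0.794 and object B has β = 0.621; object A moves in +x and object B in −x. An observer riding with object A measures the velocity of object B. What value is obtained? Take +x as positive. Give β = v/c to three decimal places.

β_A = 0.794, β_B = -0.621.
Transform to A's frame with the inverse velocity-addition law: u' = (u − v)/(1 − uv/c²), taking u = β_B and v = β_A.
u' = (-0.621 − 0.794) / (1 − (0.794)(-0.621)) = -1.4150/1.4931 = -0.9477.

β = -0.948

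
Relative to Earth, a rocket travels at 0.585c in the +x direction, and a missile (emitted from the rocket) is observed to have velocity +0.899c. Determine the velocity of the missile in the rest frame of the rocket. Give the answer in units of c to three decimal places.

+0.662c

Invert the composition law: u' = (u − v)/(1 − uv/c²).
u' = (0.899 − 0.585) / (1 − (0.899)(0.585)) = 0.3140/0.4741 = 0.6623.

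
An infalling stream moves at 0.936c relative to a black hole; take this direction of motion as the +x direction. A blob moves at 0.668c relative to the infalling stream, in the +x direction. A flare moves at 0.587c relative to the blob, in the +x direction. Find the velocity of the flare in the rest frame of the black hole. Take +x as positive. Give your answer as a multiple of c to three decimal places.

0.997c

Apply u = (u' + v)/(1 + u'v/c²) successively, working outward toward the black hole.
Start: velocity of the infalling stream relative to the black hole = 0.9360c.
Compose with the blob (u' = 0.668 in the infalling stream frame): u_1 = (0.668 + 0.936) / (1 + 0.668·0.936) = 1.6040/1.6252 = 0.9869.
Compose with the flare (u' = 0.587 in the blob frame): u_2 = (0.587 + 0.987) / (1 + 0.587·0.987) = 1.5739/1.5793 = 0.9966.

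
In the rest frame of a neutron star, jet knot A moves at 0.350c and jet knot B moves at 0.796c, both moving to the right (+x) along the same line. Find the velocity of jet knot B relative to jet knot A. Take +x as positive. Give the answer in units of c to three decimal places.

+0.618c

β_A = 0.350, β_B = 0.796.
Transform to A's frame with the inverse velocity-addition law: u' = (u − v)/(1 − uv/c²), taking u = β_B and v = β_A.
u' = (0.796 − 0.350) / (1 − (0.350)(0.796)) = 0.4460/0.7214 = 0.6182.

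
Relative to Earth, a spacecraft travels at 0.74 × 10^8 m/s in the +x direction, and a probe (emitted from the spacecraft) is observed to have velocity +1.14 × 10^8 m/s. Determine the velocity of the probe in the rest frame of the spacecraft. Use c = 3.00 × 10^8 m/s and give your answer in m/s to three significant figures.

v = 0.247c, u = 0.380c.
Invert the composition law: u' = (u − v)/(1 − uv/c²).
u' = (0.380 − 0.247) / (1 − (0.380)(0.247)) = 0.1333/0.9063 = 0.1471.
u' = 0.1471 × 3.00 × 10^8 m/s.

+4.41 × 10^7 m/s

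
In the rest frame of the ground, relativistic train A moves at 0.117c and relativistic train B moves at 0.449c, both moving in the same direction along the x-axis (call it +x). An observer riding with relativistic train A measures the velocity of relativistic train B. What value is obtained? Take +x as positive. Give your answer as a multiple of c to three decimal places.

β_A = 0.117, β_B = 0.449.
Transform to A's frame with the inverse velocity-addition law: u' = (u − v)/(1 − uv/c²), taking u = β_B and v = β_A.
u' = (0.449 − 0.117) / (1 − (0.117)(0.449)) = 0.3320/0.9475 = 0.3504.

+0.350c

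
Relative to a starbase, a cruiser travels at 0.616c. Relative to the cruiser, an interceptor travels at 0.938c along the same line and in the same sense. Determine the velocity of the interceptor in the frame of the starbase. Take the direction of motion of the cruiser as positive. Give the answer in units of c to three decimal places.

0.985c

With v = 0.616 and u' = 0.938 (in units of c),
u = (u' + v)/(1 + u'v/c²):
u = (0.938 + 0.616) / (1 + 0.938·0.616) = 1.5540/1.5778 = 0.9849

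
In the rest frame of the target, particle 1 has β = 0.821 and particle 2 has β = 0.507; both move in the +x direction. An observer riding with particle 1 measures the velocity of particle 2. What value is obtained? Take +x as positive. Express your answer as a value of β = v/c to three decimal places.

β = -0.538

β_A = 0.821, β_B = 0.507.
Transform to A's frame with the inverse velocity-addition law: u' = (u − v)/(1 − uv/c²), taking u = β_B and v = β_A.
u' = (0.507 − 0.821) / (1 − (0.821)(0.507)) = -0.3140/0.5838 = -0.5379.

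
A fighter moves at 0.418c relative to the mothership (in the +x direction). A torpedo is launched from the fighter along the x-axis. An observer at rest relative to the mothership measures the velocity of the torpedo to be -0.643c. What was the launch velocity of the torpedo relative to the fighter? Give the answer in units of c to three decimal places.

Invert the composition law: u' = (u − v)/(1 − uv/c²).
u' = (-0.643 − 0.418) / (1 − (-0.643)(0.418)) = -1.0610/1.2688 = -0.8362.

-0.836c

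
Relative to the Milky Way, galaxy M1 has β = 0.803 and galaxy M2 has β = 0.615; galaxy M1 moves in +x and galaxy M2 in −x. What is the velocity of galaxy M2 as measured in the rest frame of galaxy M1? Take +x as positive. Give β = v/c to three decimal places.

β_A = 0.803, β_B = -0.615.
Transform to A's frame with the inverse velocity-addition law: u' = (u − v)/(1 − uv/c²), taking u = β_B and v = β_A.
u' = (-0.615 − 0.803) / (1 − (0.803)(-0.615)) = -1.4180/1.4938 = -0.9492.

β = -0.949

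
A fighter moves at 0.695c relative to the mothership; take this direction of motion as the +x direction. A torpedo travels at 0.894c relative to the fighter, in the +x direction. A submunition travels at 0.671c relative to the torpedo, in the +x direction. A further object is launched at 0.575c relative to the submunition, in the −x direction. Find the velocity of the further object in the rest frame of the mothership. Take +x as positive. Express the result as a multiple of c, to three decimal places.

Apply u = (u' + v)/(1 + u'v/c²) successively, working outward toward the mothership.
Start: velocity of the fighter relative to the mothership = 0.6950c.
Compose with the torpedo (u' = 0.894 in the fighter frame): u_1 = (0.894 + 0.695) / (1 + 0.894·0.695) = 1.5890/1.6213 = 0.9801.
Compose with the submunition (u' = 0.671 in the torpedo frame): u_2 = (0.671 + 0.980) / (1 + 0.671·0.980) = 1.6511/1.6576 = 0.9960.
Compose with the further object (u' = -0.575 in the submunition frame): u_3 = (-0.575 + 0.996) / (1 + (-0.575)·0.996) = 0.4210/0.4273 = 0.9854.

+0.985c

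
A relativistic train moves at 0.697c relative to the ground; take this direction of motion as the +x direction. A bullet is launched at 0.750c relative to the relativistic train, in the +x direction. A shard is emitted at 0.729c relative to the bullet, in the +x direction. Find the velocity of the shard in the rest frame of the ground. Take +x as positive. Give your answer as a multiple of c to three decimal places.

0.992c

Apply u = (u' + v)/(1 + u'v/c²) successively, working outward toward the ground.
Start: velocity of the relativistic train relative to the ground = 0.6970c.
Compose with the bullet (u' = 0.750 in the relativistic train frame): u_1 = (0.750 + 0.697) / (1 + 0.750·0.697) = 1.4470/1.5228 = 0.9503.
Compose with the shard (u' = 0.729 in the bullet frame): u_2 = (0.729 + 0.950) / (1 + 0.729·0.950) = 1.6793/1.6927 = 0.9920.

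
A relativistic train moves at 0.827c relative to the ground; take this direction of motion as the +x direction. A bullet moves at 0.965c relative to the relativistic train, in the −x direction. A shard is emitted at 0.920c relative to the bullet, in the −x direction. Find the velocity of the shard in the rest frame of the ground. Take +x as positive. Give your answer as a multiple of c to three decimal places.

-0.984c

Apply u = (u' + v)/(1 + u'v/c²) successively, working outward toward the ground.
Start: velocity of the relativistic train relative to the ground = 0.8270c.
Compose with the bullet (u' = -0.965 in the relativistic train frame): u_1 = (-0.965 + 0.827) / (1 + (-0.965)·0.827) = -0.1380/0.2019 = -0.6834.
Compose with the shard (u' = -0.920 in the bullet frame): u_2 = (-0.920 + (-0.683)) / (1 + (-0.920)·(-0.683)) = -1.6034/1.6287 = -0.9844.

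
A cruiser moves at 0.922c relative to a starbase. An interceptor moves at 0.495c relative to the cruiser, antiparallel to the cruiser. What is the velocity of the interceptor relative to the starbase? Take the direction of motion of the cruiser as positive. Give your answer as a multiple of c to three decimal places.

With v = 0.922 and u' = -0.495 (in units of c),
u = (u' + v)/(1 + u'v/c²):
u = (-0.495 + 0.922) / (1 + (-0.495)·0.922) = 0.4270/0.5436 = 0.7855

+0.785c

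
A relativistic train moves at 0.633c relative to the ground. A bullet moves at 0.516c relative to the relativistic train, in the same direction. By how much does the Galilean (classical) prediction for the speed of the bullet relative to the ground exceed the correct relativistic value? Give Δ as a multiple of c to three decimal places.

Δ = 0.283c

Galilean: u_cl = 0.516 + 0.633 = 1.1490.
Relativistic: u_rel = (0.516 + 0.633) / (1 + 0.516·0.633) = 1.1490/1.3266 = 0.8661.
Δ = 1.1490 − 0.8661 = 0.2829.
(The classical prediction exceeds c; the relativistic result does not.)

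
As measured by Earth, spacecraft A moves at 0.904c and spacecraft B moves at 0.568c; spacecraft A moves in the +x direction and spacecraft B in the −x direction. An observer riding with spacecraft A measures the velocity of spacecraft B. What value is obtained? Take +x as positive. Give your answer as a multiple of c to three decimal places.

β_A = 0.904, β_B = -0.568.
Transform to A's frame with the inverse velocity-addition law: u' = (u − v)/(1 − uv/c²), taking u = β_B and v = β_A.
u' = (-0.568 − 0.904) / (1 − (0.904)(-0.568)) = -1.4720/1.5135 = -0.9726.

-0.973c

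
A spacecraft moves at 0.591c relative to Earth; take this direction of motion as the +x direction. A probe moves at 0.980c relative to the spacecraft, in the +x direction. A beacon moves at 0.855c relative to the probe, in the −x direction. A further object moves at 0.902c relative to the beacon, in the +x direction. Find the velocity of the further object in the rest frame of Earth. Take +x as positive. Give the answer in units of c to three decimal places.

Apply u = (u' + v)/(1 + u'v/c²) successively, working outward toward Earth.
Start: velocity of the spacecraft relative to Earth = 0.5910c.
Compose with the probe (u' = 0.980 in the spacecraft frame): u_1 = (0.980 + 0.591) / (1 + 0.980·0.591) = 1.5710/1.5792 = 0.9948.
Compose with the beacon (u' = -0.855 in the probe frame): u_2 = (-0.855 + 0.995) / (1 + (-0.855)·0.995) = 0.1398/0.1494 = 0.9357.
Compose with the further object (u' = 0.902 in the beacon frame): u_3 = (0.902 + 0.936) / (1 + 0.902·0.936) = 1.8377/1.8440 = 0.9966.

+0.997c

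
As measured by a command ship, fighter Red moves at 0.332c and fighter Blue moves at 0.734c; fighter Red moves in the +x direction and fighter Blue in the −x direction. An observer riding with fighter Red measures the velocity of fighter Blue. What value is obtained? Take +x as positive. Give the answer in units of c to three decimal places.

β_A = 0.332, β_B = -0.734.
Transform to A's frame with the inverse velocity-addition law: u' = (u − v)/(1 − uv/c²), taking u = β_B and v = β_A.
u' = (-0.734 − 0.332) / (1 − (0.332)(-0.734)) = -1.0660/1.2437 = -0.8571.

-0.857c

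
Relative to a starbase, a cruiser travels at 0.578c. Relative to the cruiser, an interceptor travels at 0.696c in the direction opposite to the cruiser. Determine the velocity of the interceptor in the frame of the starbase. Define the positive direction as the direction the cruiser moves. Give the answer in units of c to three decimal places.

-0.197c

With v = 0.578 and u' = -0.696 (in units of c),
u = (u' + v)/(1 + u'v/c²):
u = (-0.696 + 0.578) / (1 + (-0.696)·0.578) = -0.1180/0.5977 = -0.1974
(Galilean addition would give -0.118c.)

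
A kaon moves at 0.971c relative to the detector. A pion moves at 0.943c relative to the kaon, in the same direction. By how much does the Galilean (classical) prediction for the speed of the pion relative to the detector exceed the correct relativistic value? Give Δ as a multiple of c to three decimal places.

Galilean: u_cl = 0.943 + 0.971 = 1.9140.
Relativistic: u_rel = (0.943 + 0.971) / (1 + 0.943·0.971) = 1.9140/1.9157 = 0.9991.
Δ = 1.9140 − 0.9991 = 0.9149.
(The classical prediction exceeds c; the relativistic result does not.)

Δ = 0.915c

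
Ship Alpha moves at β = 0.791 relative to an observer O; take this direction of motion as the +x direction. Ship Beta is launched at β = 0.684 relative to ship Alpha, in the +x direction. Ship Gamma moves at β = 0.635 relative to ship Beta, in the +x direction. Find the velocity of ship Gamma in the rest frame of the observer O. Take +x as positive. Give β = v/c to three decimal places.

Apply u = (u' + v)/(1 + u'v/c²) successively, working outward toward the observer O.
Start: velocity of ship Alpha relative to the observer O = 0.7910c.
Compose with ship Beta (u' = 0.684 in ship Alpha frame): u_1 = (0.684 + 0.791) / (1 + 0.684·0.791) = 1.4750/1.5410 = 0.9571.
Compose with ship Gamma (u' = 0.635 in ship Beta frame): u_2 = (0.635 + 0.957) / (1 + 0.635·0.957) = 1.5921/1.6078 = 0.9903.

β = 0.990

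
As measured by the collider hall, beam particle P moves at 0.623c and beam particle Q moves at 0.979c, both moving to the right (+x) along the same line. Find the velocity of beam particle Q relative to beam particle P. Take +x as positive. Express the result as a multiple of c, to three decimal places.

+0.913c

β_A = 0.623, β_B = 0.979.
Transform to A's frame with the inverse velocity-addition law: u' = (u − v)/(1 − uv/c²), taking u = β_B and v = β_A.
u' = (0.979 − 0.623) / (1 − (0.623)(0.979)) = 0.3560/0.3901 = 0.9126.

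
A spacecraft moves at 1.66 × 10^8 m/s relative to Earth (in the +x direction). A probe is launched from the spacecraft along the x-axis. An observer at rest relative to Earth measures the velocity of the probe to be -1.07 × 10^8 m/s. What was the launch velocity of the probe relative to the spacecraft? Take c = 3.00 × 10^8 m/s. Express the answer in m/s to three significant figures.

-2.28 × 10^8 m/s

v = 0.553c, u = -0.357c.
Invert the composition law: u' = (u − v)/(1 − uv/c²).
u' = (-0.357 − 0.553) / (1 − (-0.357)(0.553)) = -0.9100/1.1974 = -0.7600.
u' = -0.7600 × 3.00 × 10^8 m/s.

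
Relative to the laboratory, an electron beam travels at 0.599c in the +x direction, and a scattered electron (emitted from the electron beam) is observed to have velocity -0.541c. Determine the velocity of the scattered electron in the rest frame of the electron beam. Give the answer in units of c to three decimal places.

Invert the composition law: u' = (u − v)/(1 − uv/c²).
u' = (-0.541 − 0.599) / (1 − (-0.541)(0.599)) = -1.1400/1.3241 = -0.8610.

-0.861c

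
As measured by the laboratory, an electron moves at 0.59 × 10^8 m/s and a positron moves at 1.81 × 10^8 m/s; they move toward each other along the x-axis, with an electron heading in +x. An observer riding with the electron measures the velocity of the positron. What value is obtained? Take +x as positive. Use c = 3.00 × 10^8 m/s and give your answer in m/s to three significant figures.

-2.15 × 10^8 m/s

β_A = 0.197, β_B = -0.603 (dividing each by c = 3.00 × 10^8 m/s).
Transform to A's frame with the inverse velocity-addition law: u' = (u − v)/(1 − uv/c²), taking u = β_B and v = β_A.
u' = (-0.603 − 0.197) / (1 − (0.197)(-0.603)) = -0.8000/1.1187 = -0.7151.
u' = -0.7151 × 3.00 × 10^8 m/s.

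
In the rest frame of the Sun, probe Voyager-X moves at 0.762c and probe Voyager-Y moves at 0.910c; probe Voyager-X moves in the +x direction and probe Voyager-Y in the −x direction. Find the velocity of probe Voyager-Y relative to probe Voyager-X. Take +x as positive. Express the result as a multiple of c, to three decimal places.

β_A = 0.762, β_B = -0.910.
Transform to A's frame with the inverse velocity-addition law: u' = (u − v)/(1 − uv/c²), taking u = β_B and v = β_A.
u' = (-0.910 − 0.762) / (1 − (0.762)(-0.910)) = -1.6720/1.6934 = -0.9874.

-0.987c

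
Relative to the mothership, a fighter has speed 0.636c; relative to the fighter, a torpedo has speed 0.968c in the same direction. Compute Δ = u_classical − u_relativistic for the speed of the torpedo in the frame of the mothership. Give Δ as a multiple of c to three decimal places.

Galilean: u_cl = 0.968 + 0.636 = 1.6040.
Relativistic: u_rel = (0.968 + 0.636) / (1 + 0.968·0.636) = 1.6040/1.6156 = 0.9928.
Δ = 1.6040 − 0.9928 = 0.6112.
(The classical prediction exceeds c; the relativistic result does not.)

Δ = 0.611c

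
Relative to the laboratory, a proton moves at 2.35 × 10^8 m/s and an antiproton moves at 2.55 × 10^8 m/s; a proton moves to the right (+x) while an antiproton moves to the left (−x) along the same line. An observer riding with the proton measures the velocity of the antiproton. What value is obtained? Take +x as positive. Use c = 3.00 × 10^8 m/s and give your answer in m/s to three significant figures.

-2.94 × 10^8 m/s

β_A = 0.783, β_B = -0.850 (dividing each by c = 3.00 × 10^8 m/s).
Transform to A's frame with the inverse velocity-addition law: u' = (u − v)/(1 − uv/c²), taking u = β_B and v = β_A.
u' = (-0.850 − 0.783) / (1 − (0.783)(-0.850)) = -1.6333/1.6658 = -0.9805.
u' = -0.9805 × 3.00 × 10^8 m/s.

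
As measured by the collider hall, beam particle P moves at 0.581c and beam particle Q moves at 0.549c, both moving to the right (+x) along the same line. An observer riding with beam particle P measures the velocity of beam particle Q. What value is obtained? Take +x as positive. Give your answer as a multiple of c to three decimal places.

β_A = 0.581, β_B = 0.549.
Transform to A's frame with the inverse velocity-addition law: u' = (u − v)/(1 − uv/c²), taking u = β_B and v = β_A.
u' = (0.549 − 0.581) / (1 − (0.581)(0.549)) = -0.0320/0.6810 = -0.0470.

-0.047c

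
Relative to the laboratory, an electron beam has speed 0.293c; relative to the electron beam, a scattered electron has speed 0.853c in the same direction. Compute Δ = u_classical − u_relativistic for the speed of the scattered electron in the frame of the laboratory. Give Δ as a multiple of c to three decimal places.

Galilean: u_cl = 0.853 + 0.293 = 1.1460.
Relativistic: u_rel = (0.853 + 0.293) / (1 + 0.853·0.293) = 1.1460/1.2499 = 0.9169.
Δ = 1.1460 − 0.9169 = 0.2291.
(The classical prediction exceeds c; the relativistic result does not.)

Δ = 0.229c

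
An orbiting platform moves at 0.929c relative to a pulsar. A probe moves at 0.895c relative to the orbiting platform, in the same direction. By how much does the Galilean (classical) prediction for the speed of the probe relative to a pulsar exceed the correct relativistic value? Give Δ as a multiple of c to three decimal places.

Galilean: u_cl = 0.895 + 0.929 = 1.8240.
Relativistic: u_rel = (0.895 + 0.929) / (1 + 0.895·0.929) = 1.8240/1.8315 = 0.9959.
Δ = 1.8240 − 0.9959 = 0.8281.
(The classical prediction exceeds c; the relativistic result does not.)

Δ = 0.828c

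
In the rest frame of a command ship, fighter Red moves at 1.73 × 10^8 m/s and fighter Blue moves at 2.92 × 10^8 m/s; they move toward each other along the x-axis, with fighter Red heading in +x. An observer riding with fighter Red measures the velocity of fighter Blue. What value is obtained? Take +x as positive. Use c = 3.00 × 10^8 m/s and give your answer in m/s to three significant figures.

β_A = 0.577, β_B = -0.973 (dividing each by c = 3.00 × 10^8 m/s).
Transform to A's frame with the inverse velocity-addition law: u' = (u − v)/(1 − uv/c²), taking u = β_B and v = β_A.
u' = (-0.973 − 0.577) / (1 − (0.577)(-0.973)) = -1.5500/1.5613 = -0.9928.
u' = -0.9928 × 3.00 × 10^8 m/s.

-2.98 × 10^8 m/s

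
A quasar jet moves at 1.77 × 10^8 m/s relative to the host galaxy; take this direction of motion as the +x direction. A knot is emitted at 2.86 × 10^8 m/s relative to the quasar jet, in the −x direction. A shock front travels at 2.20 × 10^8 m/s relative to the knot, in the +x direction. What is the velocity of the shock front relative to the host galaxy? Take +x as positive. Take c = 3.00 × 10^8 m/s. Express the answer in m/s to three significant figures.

Apply u = (u' + v)/(1 + u'v/c²) successively, working outward toward the host galaxy.
(Dividing each given speed by c = 3.00 × 10^8 m/s to work in units of c.)
Start: velocity of the quasar jet relative to the host galaxy = 0.5900c.
Compose with the knot (u' = -0.953 in the quasar jet frame): u_1 = (-0.953 + 0.590) / (1 + (-0.953)·0.590) = -0.3633/0.4375 = -0.8304.
Compose with the shock front (u' = 0.733 in the knot frame): u_2 = (0.733 + (-0.830)) / (1 + 0.733·(-0.830)) = -0.0971/0.3910 = -0.2483.
So u = -0.2483 × 3.00 × 10^8 m/s.

-7.45 × 10^7 m/s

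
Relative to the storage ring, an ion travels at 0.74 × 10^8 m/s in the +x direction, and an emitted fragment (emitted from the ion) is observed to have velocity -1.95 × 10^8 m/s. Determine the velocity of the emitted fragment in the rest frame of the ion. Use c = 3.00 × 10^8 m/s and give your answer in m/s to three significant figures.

v = 0.247c, u = -0.650c.
Invert the composition law: u' = (u − v)/(1 − uv/c²).
u' = (-0.650 − 0.247) / (1 − (-0.650)(0.247)) = -0.8967/1.1603 = -0.7728.
u' = -0.7728 × 3.00 × 10^8 m/s.

-2.32 × 10^8 m/s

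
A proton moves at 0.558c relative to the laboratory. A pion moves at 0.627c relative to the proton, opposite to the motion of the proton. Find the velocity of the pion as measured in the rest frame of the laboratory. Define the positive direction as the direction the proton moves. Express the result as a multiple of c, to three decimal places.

With v = 0.558 and u' = -0.627 (in units of c),
u = (u' + v)/(1 + u'v/c²):
u = (-0.627 + 0.558) / (1 + (-0.627)·0.558) = -0.0690/0.6501 = -0.1061
(Galilean addition would give -0.069c.)

-0.106c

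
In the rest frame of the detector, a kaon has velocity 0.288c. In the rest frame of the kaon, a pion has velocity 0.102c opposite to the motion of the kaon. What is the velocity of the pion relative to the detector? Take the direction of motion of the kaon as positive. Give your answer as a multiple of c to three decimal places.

+0.192c

With v = 0.288 and u' = -0.102 (in units of c),
u = (u' + v)/(1 + u'v/c²):
u = (-0.102 + 0.288) / (1 + (-0.102)·0.288) = 0.1860/0.9706 = 0.1916
(Galilean addition would give +0.186c.)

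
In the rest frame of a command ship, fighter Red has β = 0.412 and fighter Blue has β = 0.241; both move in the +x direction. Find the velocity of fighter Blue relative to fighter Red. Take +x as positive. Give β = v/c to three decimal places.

β = -0.190

β_A = 0.412, β_B = 0.241.
Transform to A's frame with the inverse velocity-addition law: u' = (u − v)/(1 − uv/c²), taking u = β_B and v = β_A.
u' = (0.241 − 0.412) / (1 − (0.412)(0.241)) = -0.1710/0.9007 = -0.1899.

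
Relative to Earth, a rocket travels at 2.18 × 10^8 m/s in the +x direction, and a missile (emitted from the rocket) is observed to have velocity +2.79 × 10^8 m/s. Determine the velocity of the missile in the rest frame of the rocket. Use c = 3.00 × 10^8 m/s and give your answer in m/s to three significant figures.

+1.88 × 10^8 m/s

v = 0.727c, u = 0.930c.
Invert the composition law: u' = (u − v)/(1 − uv/c²).
u' = (0.930 − 0.727) / (1 − (0.930)(0.727)) = 0.2033/0.3242 = 0.6272.
u' = 0.6272 × 3.00 × 10^8 m/s.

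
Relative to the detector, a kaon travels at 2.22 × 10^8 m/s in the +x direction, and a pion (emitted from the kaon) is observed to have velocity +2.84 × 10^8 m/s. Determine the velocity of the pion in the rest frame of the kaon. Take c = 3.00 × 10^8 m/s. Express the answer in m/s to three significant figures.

v = 0.740c, u = 0.947c.
Invert the composition law: u' = (u − v)/(1 − uv/c²).
u' = (0.947 − 0.740) / (1 − (0.947)(0.740)) = 0.2067/0.2995 = 0.6901.
u' = 0.6901 × 3.00 × 10^8 m/s.

+2.07 × 10^8 m/s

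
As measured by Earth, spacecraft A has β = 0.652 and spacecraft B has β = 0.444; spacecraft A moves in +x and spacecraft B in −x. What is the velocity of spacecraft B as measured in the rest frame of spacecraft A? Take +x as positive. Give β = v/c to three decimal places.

β_A = 0.652, β_B = -0.444.
Transform to A's frame with the inverse velocity-addition law: u' = (u − v)/(1 − uv/c²), taking u = β_B and v = β_A.
u' = (-0.444 − 0.652) / (1 − (0.652)(-0.444)) = -1.0960/1.2895 = -0.8499.

β = -0.850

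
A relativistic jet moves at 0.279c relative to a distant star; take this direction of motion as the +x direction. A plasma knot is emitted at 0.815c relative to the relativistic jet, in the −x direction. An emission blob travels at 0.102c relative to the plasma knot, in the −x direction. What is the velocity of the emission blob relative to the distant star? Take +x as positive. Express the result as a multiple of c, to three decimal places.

-0.743c

Apply u = (u' + v)/(1 + u'v/c²) successively, working outward toward the distant star.
Start: velocity of the relativistic jet relative to the distant star = 0.2790c.
Compose with the plasma knot (u' = -0.815 in the relativistic jet frame): u_1 = (-0.815 + 0.279) / (1 + (-0.815)·0.279) = -0.5360/0.7726 = -0.6937.
Compose with the emission blob (u' = -0.102 in the plasma knot frame): u_2 = (-0.102 + (-0.694)) / (1 + (-0.102)·(-0.694)) = -0.7957/1.0708 = -0.7432.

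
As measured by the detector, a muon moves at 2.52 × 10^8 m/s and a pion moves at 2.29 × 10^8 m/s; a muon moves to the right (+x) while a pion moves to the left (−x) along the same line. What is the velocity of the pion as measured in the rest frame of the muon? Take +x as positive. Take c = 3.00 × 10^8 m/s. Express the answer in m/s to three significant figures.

-2.93 × 10^8 m/s

β_A = 0.840, β_B = -0.763 (dividing each by c = 3.00 × 10^8 m/s).
Transform to A's frame with the inverse velocity-addition law: u' = (u − v)/(1 − uv/c²), taking u = β_B and v = β_A.
u' = (-0.763 − 0.840) / (1 − (0.840)(-0.763)) = -1.6033/1.6412 = -0.9769.
u' = -0.9769 × 3.00 × 10^8 m/s.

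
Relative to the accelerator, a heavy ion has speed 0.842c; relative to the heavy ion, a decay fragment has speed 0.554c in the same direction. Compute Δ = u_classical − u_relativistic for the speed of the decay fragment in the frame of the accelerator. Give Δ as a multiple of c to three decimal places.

Δ = 0.444c

Galilean: u_cl = 0.554 + 0.842 = 1.3960.
Relativistic: u_rel = (0.554 + 0.842) / (1 + 0.554·0.842) = 1.3960/1.4665 = 0.9519.
Δ = 1.3960 − 0.9519 = 0.4441.
(The classical prediction exceeds c; the relativistic result does not.)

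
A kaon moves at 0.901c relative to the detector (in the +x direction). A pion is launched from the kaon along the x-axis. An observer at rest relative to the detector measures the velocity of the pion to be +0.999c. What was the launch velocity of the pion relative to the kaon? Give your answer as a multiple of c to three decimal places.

+0.981c

Invert the composition law: u' = (u − v)/(1 − uv/c²).
u' = (0.999 − 0.901) / (1 − (0.999)(0.901)) = 0.0980/0.0999 = 0.9810.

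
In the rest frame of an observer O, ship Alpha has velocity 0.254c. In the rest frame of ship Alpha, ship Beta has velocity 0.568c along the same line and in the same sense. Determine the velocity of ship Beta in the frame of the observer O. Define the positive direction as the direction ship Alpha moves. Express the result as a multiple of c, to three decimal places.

With v = 0.254 and u' = 0.568 (in units of c),
u = (u' + v)/(1 + u'v/c²):
u = (0.568 + 0.254) / (1 + 0.568·0.254) = 0.8220/1.1443 = 0.7184

0.718c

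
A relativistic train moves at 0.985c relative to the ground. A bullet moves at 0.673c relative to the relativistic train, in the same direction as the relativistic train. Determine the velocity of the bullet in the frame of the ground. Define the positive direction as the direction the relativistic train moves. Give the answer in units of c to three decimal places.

With v = 0.985 and u' = 0.673 (in units of c),
u = (u' + v)/(1 + u'v/c²):
u = (0.673 + 0.985) / (1 + 0.673·0.985) = 1.6580/1.6629 = 0.9971
(Galilean addition would give +1.658c, exceeding c.)

0.997c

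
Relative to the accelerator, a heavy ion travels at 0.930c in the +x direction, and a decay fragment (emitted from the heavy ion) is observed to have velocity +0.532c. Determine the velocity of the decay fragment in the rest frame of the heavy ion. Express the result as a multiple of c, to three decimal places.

-0.788c

Invert the composition law: u' = (u − v)/(1 − uv/c²).
u' = (0.532 − 0.930) / (1 − (0.532)(0.930)) = -0.3980/0.5052 = -0.7877.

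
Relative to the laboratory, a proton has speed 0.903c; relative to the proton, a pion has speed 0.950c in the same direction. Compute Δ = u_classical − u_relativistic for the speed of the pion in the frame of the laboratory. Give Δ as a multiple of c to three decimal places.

Galilean: u_cl = 0.950 + 0.903 = 1.8530.
Relativistic: u_rel = (0.950 + 0.903) / (1 + 0.950·0.903) = 1.8530/1.8579 = 0.9974.
Δ = 1.8530 − 0.9974 = 0.8556.
(The classical prediction exceeds c; the relativistic result does not.)

Δ = 0.856c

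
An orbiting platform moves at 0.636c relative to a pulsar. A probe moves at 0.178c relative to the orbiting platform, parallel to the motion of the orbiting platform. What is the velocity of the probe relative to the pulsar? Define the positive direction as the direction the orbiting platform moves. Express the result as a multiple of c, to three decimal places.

0.731c

With v = 0.636 and u' = 0.178 (in units of c),
u = (u' + v)/(1 + u'v/c²):
u = (0.178 + 0.636) / (1 + 0.178·0.636) = 0.8140/1.1132 = 0.7312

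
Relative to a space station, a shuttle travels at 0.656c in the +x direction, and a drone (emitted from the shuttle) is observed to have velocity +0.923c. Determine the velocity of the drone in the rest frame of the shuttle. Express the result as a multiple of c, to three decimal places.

+0.677c

Invert the composition law: u' = (u − v)/(1 − uv/c²).
u' = (0.923 − 0.656) / (1 − (0.923)(0.656)) = 0.2670/0.3945 = 0.6768.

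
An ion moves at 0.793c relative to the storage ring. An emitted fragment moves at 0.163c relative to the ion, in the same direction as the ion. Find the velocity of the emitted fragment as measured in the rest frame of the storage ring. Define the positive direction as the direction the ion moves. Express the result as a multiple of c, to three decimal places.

0.847c

With v = 0.793 and u' = 0.163 (in units of c),
u = (u' + v)/(1 + u'v/c²):
u = (0.163 + 0.793) / (1 + 0.163·0.793) = 0.9560/1.1293 = 0.8466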